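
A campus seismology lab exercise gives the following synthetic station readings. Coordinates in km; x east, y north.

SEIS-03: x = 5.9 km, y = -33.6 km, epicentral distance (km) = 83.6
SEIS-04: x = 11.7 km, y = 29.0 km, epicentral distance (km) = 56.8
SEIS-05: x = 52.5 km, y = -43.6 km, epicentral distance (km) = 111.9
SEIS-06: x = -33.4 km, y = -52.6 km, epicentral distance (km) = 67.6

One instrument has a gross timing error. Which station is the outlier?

Solve using three stations at a time. Using SEIS-04, SEIS-05, SEIS-06 (subtract circle equations pairwise → linear system) gives (x, y) ≈ (-43.3, 14.4).
Distances from that point to each station vs reported:
  SEIS-03: calculated 68.7 vs reported 83.6 → residual 14.9 km
  SEIS-04: calculated 56.9 vs reported 56.8 → residual 0.1 km
  SEIS-05: calculated 111.9 vs reported 111.9 → residual 0.0 km
  SEIS-06: calculated 67.7 vs reported 67.6 → residual 0.1 km
SEIS-04, SEIS-05, SEIS-06 are mutually consistent (residuals ≈ 0); SEIS-03 is off by 14.9 km.

SEIS-03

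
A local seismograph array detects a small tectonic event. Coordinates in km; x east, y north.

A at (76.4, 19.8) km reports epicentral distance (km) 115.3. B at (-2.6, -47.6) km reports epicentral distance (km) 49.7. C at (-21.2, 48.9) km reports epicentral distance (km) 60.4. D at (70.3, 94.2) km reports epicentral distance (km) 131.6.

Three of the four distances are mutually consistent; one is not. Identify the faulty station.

D

Solve using three stations at a time. Using A, B, C (subtract circle equations pairwise → linear system) gives (x, y) ≈ (-35.0, -9.9).
Distances from that point to each station vs reported:
  A: calculated 115.3 vs reported 115.3 → residual 0.0 km
  B: calculated 49.7 vs reported 49.7 → residual 0.0 km
  C: calculated 60.4 vs reported 60.4 → residual 0.0 km
  D: calculated 148.1 vs reported 131.6 → residual 16.5 km
A, B, C are mutually consistent (residuals ≈ 0); D is off by 16.5 km.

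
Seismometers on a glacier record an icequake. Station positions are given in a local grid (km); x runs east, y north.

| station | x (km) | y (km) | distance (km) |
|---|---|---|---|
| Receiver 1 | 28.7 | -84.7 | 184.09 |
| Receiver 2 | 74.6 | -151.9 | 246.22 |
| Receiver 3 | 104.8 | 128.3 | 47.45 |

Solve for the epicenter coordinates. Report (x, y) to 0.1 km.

x ≈ 71.7 km, y ≈ 94.3 km

Circle about each station: (x − 28.7)² + (y + 84.7)² = 184.09²; (x − 74.6)² + (y + 151.9)² = 246.22²; (x − 104.8)² + (y − 128.3)² = 47.45².
Subtracting the Receiver 1 equation from the Receiver 2 and Receiver 3 equations removes the quadratic terms:
91.8 x − 134.4 y = -6094.17
152.2 x + 426.0 y = 51083.78
Solving the 2×2 system: x ≈ 71.7, y ≈ 94.3 km.
Check against Receiver 1 (with the unrounded x, y): √((x − 28.7)²+(y + 84.7)²) = 184.09 ≈ 184.09 km. ✓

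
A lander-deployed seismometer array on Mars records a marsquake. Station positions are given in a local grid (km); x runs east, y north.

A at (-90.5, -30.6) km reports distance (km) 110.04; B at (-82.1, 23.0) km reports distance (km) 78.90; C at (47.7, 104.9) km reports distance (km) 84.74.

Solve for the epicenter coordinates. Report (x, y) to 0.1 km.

Circle about each station: (x + 90.5)² + (y + 30.6)² = 110.04²; (x + 82.1)² + (y − 23.0)² = 78.90²; (x − 47.7)² + (y − 104.9)² = 84.74².
Subtracting pairs of circle equations eliminates x²+y² and gives linear equations (the radical axes):
16.8 x + 107.2 y = 4026.39
276.4 x + 271.0 y = 9080.62
Solving the 2×2 system: x ≈ -4.7, y ≈ 38.3 km.
Check against A (with the unrounded x, y): √((x + 90.5)²+(y + 30.6)²) = 110.04 ≈ 110.04 km. ✓

x ≈ -4.7 km, y ≈ 38.3 km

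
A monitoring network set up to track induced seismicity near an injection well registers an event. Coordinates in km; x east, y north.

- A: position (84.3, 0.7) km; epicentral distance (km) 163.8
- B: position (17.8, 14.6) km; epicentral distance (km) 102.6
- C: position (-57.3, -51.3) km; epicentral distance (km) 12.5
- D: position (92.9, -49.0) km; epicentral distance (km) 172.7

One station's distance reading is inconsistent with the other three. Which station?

C

Solve using three stations at a time. Using A, B, D (subtract circle equations pairwise → linear system) gives (x, y) ≈ (-77.9, -22.8).
Distances from that point to each station vs reported:
  A: calculated 163.9 vs reported 163.8 → residual 0.1 km
  B: calculated 102.8 vs reported 102.6 → residual 0.2 km
  C: calculated 35.1 vs reported 12.5 → residual 22.6 km
  D: calculated 172.8 vs reported 172.7 → residual 0.1 km
A, B, D are mutually consistent (residuals ≈ 0); C is off by 22.6 km.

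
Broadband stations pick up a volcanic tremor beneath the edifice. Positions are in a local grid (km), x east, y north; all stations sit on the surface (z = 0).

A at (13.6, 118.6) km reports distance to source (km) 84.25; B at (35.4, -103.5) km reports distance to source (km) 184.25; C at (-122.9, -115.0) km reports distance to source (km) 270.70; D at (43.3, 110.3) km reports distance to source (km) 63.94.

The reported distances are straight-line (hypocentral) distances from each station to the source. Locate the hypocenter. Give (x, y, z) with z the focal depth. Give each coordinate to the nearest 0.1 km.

Each station gives a sphere (x−x_i)² + (y−y_i)² + z² = d_i² (stations at z=0).
Subtracting the A sphere from B and C: z² cancels, leaving linear equations in x and y:
43.6 x − 444.2 y = -29135.51
-273.0 x − 467.2 y = -52101.94
Solving: x ≈ 67.296, y ≈ 72.196 km (keep extra digits for the depth step; rounded: 67.3, 72.2).
Then from the A sphere: z² = 84.25² − (x − 13.6)² − (y − 118.6)² with x = 67.296, y = 72.196, so z ≈ 45.403 ≈ 45.4 km.

(67.3, 72.2, 45.4)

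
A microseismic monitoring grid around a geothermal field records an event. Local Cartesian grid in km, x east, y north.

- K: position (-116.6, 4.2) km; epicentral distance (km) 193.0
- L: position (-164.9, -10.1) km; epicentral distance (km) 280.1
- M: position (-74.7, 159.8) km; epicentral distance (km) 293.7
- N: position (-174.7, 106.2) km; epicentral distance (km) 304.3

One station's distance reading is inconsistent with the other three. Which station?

L

Solve using three stations at a time. Using K, M, N (subtract circle equations pairwise → linear system) gives (x, y) ≈ (38.0, -111.5).
Distances from that point to each station vs reported:
  K: calculated 193.1 vs reported 193.0 → residual 0.1 km
  L: calculated 226.9 vs reported 280.1 → residual 53.2 km
  M: calculated 293.8 vs reported 293.7 → residual 0.1 km
  N: calculated 304.4 vs reported 304.3 → residual 0.1 km
K, M, N are mutually consistent (residuals ≈ 0); L is off by 53.2 km.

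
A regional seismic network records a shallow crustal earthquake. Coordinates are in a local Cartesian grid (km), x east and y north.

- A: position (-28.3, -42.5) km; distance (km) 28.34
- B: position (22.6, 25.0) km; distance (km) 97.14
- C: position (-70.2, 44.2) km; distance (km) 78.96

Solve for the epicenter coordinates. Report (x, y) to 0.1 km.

(-55.1, -33.3)

Circle about each station: (x + 28.3)² + (y + 42.5)² = 28.34²; (x − 22.6)² + (y − 25.0)² = 97.14²; (x + 70.2)² + (y − 44.2)² = 78.96².
Subtracting the A equation from the B and C equations removes the quadratic terms:
101.8 x + 135.0 y = -10104.40
-83.8 x + 173.4 y = -1156.99
Solving the 2×2 system: x ≈ -55.1, y ≈ -33.3 km.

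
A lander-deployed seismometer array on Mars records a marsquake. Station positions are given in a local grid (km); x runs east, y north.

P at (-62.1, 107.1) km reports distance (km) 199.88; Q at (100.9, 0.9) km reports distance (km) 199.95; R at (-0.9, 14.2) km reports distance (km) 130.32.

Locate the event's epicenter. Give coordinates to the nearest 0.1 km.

Circle about each station: (x + 62.1)² + (y − 107.1)² = 199.88²; (x − 100.9)² + (y − 0.9)² = 199.95²; (x + 0.9)² + (y − 14.2)² = 130.32².
Subtracting pairs of circle equations eliminates x²+y² and gives linear equations (the radical axes):
326.0 x − 212.4 y = -5173.19
122.4 x − 185.8 y = 7844.34
Solving the 2×2 system: x ≈ -76.0, y ≈ -92.3 km.
Check against P (with the unrounded x, y): √((x + 62.1)²+(y − 107.1)²) = 199.87 ≈ 199.88 km. ✓

(-76.0, -92.3)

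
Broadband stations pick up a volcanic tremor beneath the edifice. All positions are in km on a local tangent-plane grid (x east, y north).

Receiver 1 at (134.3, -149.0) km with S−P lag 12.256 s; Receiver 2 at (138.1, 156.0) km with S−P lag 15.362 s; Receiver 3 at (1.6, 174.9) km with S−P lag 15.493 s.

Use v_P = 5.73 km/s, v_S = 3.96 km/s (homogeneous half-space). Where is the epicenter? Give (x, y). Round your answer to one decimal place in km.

(46.8, -18.5)

Distance from S−P lag: d = Δt · v_P v_S / (v_P − v_S) = Δt · (5.73·3.96)/(5.73−3.96) ≈ 12.8197·Δt.
So d_Receiver 1 = 157.12, d_Receiver 2 = 196.94, d_Receiver 3 = 198.62 km.
Circle about each station: (x − 134.3)² + (y + 149.0)² = 157.12²; (x − 138.1)² + (y − 156.0)² = 196.94²; (x − 1.6)² + (y − 174.9)² = 198.62².
Subtracting the Receiver 1 equation from the Receiver 2 and Receiver 3 equations removes the quadratic terms:
7.6 x + 610.0 y = -10928.55
-265.4 x + 647.8 y = -24408.13
Solving the 2×2 system: x ≈ 46.8, y ≈ -18.5 km.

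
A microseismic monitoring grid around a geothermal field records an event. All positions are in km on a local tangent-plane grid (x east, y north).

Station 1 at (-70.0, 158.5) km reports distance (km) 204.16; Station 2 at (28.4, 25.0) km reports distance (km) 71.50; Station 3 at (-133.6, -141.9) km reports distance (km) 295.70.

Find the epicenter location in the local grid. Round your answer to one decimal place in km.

(97.8, 42.2)

Circle about each station: (x + 70.0)² + (y − 158.5)² = 204.16²; (x − 28.4)² + (y − 25.0)² = 71.50²; (x + 133.6)² + (y + 141.9)² = 295.70².
Subtracting the Station 1 equation from the Station 2 and Station 3 equations removes the quadratic terms:
196.8 x − 267.0 y = 7978.37
-127.2 x − 600.8 y = -37794.86
Solving the 2×2 system: x ≈ 97.8, y ≈ 42.2 km.
Check against Station 1 (with the unrounded x, y): √((x + 70.0)²+(y − 158.5)²) = 204.16 ≈ 204.16 km. ✓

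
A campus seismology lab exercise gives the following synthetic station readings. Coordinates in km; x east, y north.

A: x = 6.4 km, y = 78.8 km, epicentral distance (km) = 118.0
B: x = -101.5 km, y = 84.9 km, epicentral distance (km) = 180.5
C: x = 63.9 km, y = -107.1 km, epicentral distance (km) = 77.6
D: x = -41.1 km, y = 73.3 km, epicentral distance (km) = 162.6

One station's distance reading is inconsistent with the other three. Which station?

Solve using three stations at a time. Using A, B, C (subtract circle equations pairwise → linear system) gives (x, y) ≈ (32.2, -36.3).
Distances from that point to each station vs reported:
  A: calculated 118.0 vs reported 118.0 → residual 0.0 km
  B: calculated 180.5 vs reported 180.5 → residual 0.0 km
  C: calculated 77.6 vs reported 77.6 → residual 0.0 km
  D: calculated 131.9 vs reported 162.6 → residual 30.7 km
A, B, C are mutually consistent (residuals ≈ 0); D is off by 30.7 km.

D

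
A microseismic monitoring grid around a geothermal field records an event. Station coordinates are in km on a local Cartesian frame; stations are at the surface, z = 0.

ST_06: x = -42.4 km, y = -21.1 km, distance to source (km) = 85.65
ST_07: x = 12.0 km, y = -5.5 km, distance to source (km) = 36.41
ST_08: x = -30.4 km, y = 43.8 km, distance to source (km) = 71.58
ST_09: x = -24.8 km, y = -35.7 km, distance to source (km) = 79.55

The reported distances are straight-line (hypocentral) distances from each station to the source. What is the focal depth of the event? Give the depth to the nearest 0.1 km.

Each station gives a sphere (x−x_i)² + (y−y_i)² + z² = d_i² (stations at z=0).
Subtracting the ST_06 sphere from ST_07 and ST_08: z² cancels, leaving linear equations in x and y:
108.8 x + 31.2 y = 3941.51
24.0 x + 129.8 y = 2811.86
Solving: x ≈ 31.696, y ≈ 15.802 km (keep extra digits for the depth step; rounded: 31.7, 15.8).
Then from the ST_06 sphere: z² = 85.65² − (x + 42.4)² − (y + 21.1)² with x = 31.696, y = 15.802, so z ≈ 21.999 ≈ 22.0 km.
Check against ST_09 (with the unrounded solution): distance 79.55 ≈ 79.55 km. ✓

22.0 km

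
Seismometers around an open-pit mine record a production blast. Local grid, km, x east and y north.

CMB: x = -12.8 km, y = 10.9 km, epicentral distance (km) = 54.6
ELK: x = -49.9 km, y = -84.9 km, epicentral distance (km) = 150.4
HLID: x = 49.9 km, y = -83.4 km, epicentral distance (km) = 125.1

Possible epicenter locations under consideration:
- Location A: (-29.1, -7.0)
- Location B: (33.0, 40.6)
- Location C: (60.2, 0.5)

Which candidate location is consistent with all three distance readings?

Location B

For each candidate, compare |candidate − station| to the reported distance:
Location A: residuals CMB 30.4, ELK 69.8, HLID 15.2 → max 69.8 km
Location B: residuals CMB 0.0, ELK 0.0, HLID 0.0 → max 0.0 km
Location C: residuals CMB 19.1, ELK 11.1, HLID 40.6 → max 40.6 km
Only Location B has all residuals ≈ 0.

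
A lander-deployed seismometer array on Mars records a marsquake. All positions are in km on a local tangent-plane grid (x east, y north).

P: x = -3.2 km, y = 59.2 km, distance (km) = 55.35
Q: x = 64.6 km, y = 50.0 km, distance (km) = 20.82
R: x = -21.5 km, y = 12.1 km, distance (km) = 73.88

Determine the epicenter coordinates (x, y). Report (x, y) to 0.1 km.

Circle about each station: (x + 3.2)² + (y − 59.2)² = 55.35²; (x − 64.6)² + (y − 50.0)² = 20.82²; (x + 21.5)² + (y − 12.1)² = 73.88².
Subtracting pairs of circle equations eliminates x²+y² and gives linear equations (the radical axes):
135.6 x − 18.4 y = 5788.43
-36.6 x − 94.2 y = -5300.85
Solving the 2×2 system: x ≈ 47.8, y ≈ 37.7 km.

(47.8, 37.7)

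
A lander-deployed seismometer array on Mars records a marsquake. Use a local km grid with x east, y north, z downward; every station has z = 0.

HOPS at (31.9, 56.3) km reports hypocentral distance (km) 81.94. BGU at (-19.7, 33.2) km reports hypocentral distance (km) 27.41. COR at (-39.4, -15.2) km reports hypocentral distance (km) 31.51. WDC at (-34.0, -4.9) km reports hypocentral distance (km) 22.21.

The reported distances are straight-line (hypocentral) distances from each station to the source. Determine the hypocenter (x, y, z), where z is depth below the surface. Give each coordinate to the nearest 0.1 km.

Each station gives a sphere (x−x_i)² + (y−y_i)² + z² = d_i² (stations at z=0).
Subtracting the HOPS sphere from BGU and COR: z² cancels, leaving linear equations in x and y:
-103.2 x − 46.2 y = 3265.89
-142.6 x − 143.0 y = 3317.38
Solving: x ≈ -38.406, y ≈ 15.100 km (keep extra digits for the depth step; rounded: -38.4, 15.1).
Then from the HOPS sphere: z² = 81.94² − (x − 31.9)² − (y − 56.3)² with x = -38.406, y = 15.100, so z ≈ 8.590 ≈ 8.6 km.

(-38.4, 15.1, 8.6)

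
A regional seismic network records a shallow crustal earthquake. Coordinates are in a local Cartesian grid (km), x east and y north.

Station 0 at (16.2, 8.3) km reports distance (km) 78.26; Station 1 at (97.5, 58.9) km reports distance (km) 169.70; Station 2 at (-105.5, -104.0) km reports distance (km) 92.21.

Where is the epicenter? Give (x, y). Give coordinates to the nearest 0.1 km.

x ≈ -25.7 km, y ≈ -57.8 km

Circle about each station: (x − 16.2)² + (y − 8.3)² = 78.26²; (x − 97.5)² + (y − 58.9)² = 169.70²; (x + 105.5)² + (y + 104.0)² = 92.21².
Subtracting pairs of circle equations eliminates x²+y² and gives linear equations (the radical axes):
162.6 x + 101.2 y = -10029.33
-243.4 x − 224.6 y = 19236.86
Solving the 2×2 system: x ≈ -25.7, y ≈ -57.8 km.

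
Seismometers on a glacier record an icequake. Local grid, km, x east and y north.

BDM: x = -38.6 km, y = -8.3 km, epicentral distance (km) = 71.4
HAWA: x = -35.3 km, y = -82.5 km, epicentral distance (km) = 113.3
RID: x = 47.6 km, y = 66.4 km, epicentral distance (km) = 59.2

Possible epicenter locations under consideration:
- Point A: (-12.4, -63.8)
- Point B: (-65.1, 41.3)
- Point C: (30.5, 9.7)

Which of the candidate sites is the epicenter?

For each candidate, compare |candidate − station| to the reported distance:
Point A: residuals BDM 10.0, HAWA 83.7, RID 84.2 → max 84.2 km
Point B: residuals BDM 15.2, HAWA 14.0, RID 56.3 → max 56.3 km
Point C: residuals BDM 0.0, HAWA 0.0, RID 0.0 → max 0.0 km
Only Point C has all residuals ≈ 0.

Point C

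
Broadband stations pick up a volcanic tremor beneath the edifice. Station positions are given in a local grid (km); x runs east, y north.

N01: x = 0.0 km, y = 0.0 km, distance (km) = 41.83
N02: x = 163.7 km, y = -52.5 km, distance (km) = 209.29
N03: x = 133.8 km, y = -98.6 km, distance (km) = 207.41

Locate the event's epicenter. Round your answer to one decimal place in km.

-28.3 km east, 30.8 km north

Circle about each station: x² + y² = 41.83²; (x − 163.7)² + (y + 52.5)² = 209.29²; (x − 133.8)² + (y + 98.6)² = 207.41².
Subtracting pairs of circle equations eliminates x²+y² and gives linear equations (the radical axes):
327.4 x − 105.0 y = -12498.62
267.6 x − 197.2 y = -13644.76
Solving the 2×2 system: x ≈ -28.3, y ≈ 30.8 km.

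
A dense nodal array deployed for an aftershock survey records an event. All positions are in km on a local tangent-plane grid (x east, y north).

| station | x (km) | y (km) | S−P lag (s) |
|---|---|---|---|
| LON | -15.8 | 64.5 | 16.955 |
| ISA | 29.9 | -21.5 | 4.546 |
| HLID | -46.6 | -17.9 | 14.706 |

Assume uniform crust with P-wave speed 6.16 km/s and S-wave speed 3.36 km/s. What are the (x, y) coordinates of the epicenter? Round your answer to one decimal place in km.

Distance from S−P lag: d = Δt · v_P v_S / (v_P − v_S) = Δt · (6.16·3.36)/(6.16−3.36) ≈ 7.3920·Δt.
So d_LON = 125.33, d_ISA = 33.60, d_HLID = 108.71 km.
Circle about each station: (x + 15.8)² + (y − 64.5)² = 125.33²; (x − 29.9)² + (y + 21.5)² = 33.60²; (x + 46.6)² + (y + 17.9)² = 108.71².
Subtracting pairs of circle equations eliminates x²+y² and gives linear equations (the radical axes):
91.4 x − 172.0 y = 11525.02
-61.6 x − 164.8 y = 1971.82
Solving the 2×2 system: x ≈ 60.8, y ≈ -34.7 km.
Check against LON (with the unrounded x, y): √((x + 15.8)²+(y − 64.5)²) = 125.33 ≈ 125.33 km. ✓

x ≈ 60.8 km, y ≈ -34.7 km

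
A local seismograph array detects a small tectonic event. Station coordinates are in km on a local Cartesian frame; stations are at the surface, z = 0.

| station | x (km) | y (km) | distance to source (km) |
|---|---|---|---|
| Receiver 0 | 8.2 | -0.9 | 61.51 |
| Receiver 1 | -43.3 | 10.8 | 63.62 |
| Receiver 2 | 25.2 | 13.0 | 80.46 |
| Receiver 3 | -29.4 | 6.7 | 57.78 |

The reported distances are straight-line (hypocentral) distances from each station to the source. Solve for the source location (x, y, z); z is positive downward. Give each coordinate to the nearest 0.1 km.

Each station gives a sphere (x−x_i)² + (y−y_i)² + z² = d_i² (stations at z=0).
Subtracting the Receiver 0 sphere from Receiver 1 and Receiver 2: z² cancels, leaving linear equations in x and y:
-103.0 x + 23.4 y = 1659.46
34.0 x + 27.8 y = -1954.34
Solving: x ≈ -25.106, y ≈ -39.594 km (keep extra digits for the depth step; rounded: -25.1, -39.6).
Then from the Receiver 0 sphere: z² = 61.51² − (x − 8.2)² − (y + 0.9)² with x = -25.106, y = -39.594, so z ≈ 34.307 ≈ 34.3 km.

x ≈ -25.1 km, y ≈ -39.6 km, depth ≈ 34.3 km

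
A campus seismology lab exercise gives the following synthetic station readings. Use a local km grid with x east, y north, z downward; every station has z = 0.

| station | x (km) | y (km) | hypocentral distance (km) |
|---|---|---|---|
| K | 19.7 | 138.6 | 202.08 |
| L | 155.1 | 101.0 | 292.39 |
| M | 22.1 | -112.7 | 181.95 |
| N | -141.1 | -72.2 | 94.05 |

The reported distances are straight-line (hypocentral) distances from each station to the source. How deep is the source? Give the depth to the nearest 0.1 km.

57.4 km

Each station gives a sphere (x−x_i)² + (y−y_i)² + z² = d_i² (stations at z=0).
Subtracting the K sphere from L and M: z² cancels, leaving linear equations in x and y:
270.8 x − 75.2 y = -29996.63
4.8 x − 502.6 y = 1322.17
Solving: x ≈ -111.797, y ≈ -3.698 km (keep extra digits for the depth step; rounded: -111.8, -3.7).
Then from the K sphere: z² = 202.08² − (x − 19.7)² − (y − 138.6)² with x = -111.797, y = -3.698, so z ≈ 57.412 ≈ 57.4 km.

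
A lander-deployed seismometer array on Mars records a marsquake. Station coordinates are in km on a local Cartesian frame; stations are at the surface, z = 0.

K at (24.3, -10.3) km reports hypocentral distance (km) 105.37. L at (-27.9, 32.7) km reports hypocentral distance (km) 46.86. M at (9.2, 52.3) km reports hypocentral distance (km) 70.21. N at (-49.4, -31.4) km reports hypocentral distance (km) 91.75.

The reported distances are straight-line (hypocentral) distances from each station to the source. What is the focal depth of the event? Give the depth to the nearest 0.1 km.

Each station gives a sphere (x−x_i)² + (y−y_i)² + z² = d_i² (stations at z=0).
Subtracting the K sphere from L and M: z² cancels, leaving linear equations in x and y:
-104.4 x + 86.0 y = 10058.10
-30.2 x + 125.2 y = 8296.74
Solving: x ≈ -52.107, y ≈ 53.699 km (keep extra digits for the depth step; rounded: -52.1, 53.7).
Then from the K sphere: z² = 105.37² − (x − 24.3)² − (y + 10.3)² with x = -52.107, y = 53.699, so z ≈ 34.190 ≈ 34.2 km.

z ≈ 34.2 km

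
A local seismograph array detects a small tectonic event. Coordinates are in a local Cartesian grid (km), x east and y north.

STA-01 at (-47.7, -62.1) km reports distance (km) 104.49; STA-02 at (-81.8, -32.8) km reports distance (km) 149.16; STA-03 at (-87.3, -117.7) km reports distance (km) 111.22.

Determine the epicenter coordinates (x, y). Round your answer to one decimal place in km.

Circle about each station: (x + 47.7)² + (y + 62.1)² = 104.49²; (x + 81.8)² + (y + 32.8)² = 149.16²; (x + 87.3)² + (y + 117.7)² = 111.22².
Subtracting pairs of circle equations eliminates x²+y² and gives linear equations (the radical axes):
-68.2 x + 58.6 y = -9695.17
-79.2 x − 111.2 y = 13891.15
Solving the 2×2 system: x ≈ 21.6, y ≈ -140.3 km.
Check against STA-01 (with the unrounded x, y): √((x + 47.7)²+(y + 62.1)²) = 104.49 ≈ 104.49 km. ✓

x ≈ 21.6 km, y ≈ -140.3 km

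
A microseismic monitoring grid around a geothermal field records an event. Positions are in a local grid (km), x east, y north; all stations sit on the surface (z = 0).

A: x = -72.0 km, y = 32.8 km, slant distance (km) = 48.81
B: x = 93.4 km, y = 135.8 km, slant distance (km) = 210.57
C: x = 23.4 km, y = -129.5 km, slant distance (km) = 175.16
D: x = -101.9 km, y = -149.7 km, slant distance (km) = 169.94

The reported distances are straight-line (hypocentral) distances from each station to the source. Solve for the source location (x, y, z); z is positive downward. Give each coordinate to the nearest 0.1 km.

Each station gives a sphere (x−x_i)² + (y−y_i)² + z² = d_i² (stations at z=0).
Subtracting the A sphere from B and C: z² cancels, leaving linear equations in x and y:
330.8 x + 206.0 y = -21051.95
190.8 x − 324.6 y = -17240.64
Solving: x ≈ -70.799, y ≈ 11.498 km (keep extra digits for the depth step; rounded: -70.8, 11.5).
Then from the A sphere: z² = 48.81² − (x + 72.0)² − (y − 32.8)² with x = -70.799, y = 11.498, so z ≈ 43.900 ≈ 43.9 km.

(-70.8, 11.5, 43.9)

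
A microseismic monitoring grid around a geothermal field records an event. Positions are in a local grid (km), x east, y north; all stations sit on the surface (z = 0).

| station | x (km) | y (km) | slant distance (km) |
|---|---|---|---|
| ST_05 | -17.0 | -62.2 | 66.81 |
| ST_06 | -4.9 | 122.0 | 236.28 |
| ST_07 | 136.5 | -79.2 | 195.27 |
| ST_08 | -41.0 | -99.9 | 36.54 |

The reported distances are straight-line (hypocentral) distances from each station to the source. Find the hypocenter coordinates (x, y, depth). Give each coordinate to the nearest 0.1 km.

(-53.9, -106.7, 33.5)

Each station gives a sphere (x−x_i)² + (y−y_i)² + z² = d_i² (stations at z=0).
Subtracting the ST_05 sphere from ST_06 and ST_07: z² cancels, leaving linear equations in x and y:
24.2 x + 368.4 y = -40614.49
307.0 x − 34.0 y = -12919.75
Solving: x ≈ -53.901, y ≈ -106.705 km (keep extra digits for the depth step; rounded: -53.9, -106.7).
Then from the ST_05 sphere: z² = 66.81² − (x + 17.0)² − (y + 62.2)² with x = -53.901, y = -106.705, so z ≈ 33.484 ≈ 33.5 km.
Check against ST_08 (with the unrounded solution): distance 36.52 ≈ 36.54 km. ✓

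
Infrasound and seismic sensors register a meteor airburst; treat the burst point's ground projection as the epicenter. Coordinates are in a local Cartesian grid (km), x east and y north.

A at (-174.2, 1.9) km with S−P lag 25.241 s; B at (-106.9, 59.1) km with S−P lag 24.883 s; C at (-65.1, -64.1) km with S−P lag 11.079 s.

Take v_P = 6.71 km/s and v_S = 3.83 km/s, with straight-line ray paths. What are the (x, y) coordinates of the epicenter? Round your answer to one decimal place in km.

Distance from S−P lag: d = Δt · v_P v_S / (v_P − v_S) = Δt · (6.71·3.83)/(6.71−3.83) ≈ 8.9234·Δt.
So d_A = 225.23, d_B = 222.04, d_C = 98.86 km.
Circle about each station: (x + 174.2)² + (y − 1.9)² = 225.23²; (x + 106.9)² + (y − 59.1)² = 222.04²; (x + 65.1)² + (y + 64.1)² = 98.86².
Subtracting pairs of circle equations eliminates x²+y² and gives linear equations (the radical axes):
134.6 x + 114.4 y = -14002.04
218.2 x − 132.0 y = 18952.82
Solving the 2×2 system: x ≈ 7.5, y ≈ -131.2 km.

(7.5, -131.2)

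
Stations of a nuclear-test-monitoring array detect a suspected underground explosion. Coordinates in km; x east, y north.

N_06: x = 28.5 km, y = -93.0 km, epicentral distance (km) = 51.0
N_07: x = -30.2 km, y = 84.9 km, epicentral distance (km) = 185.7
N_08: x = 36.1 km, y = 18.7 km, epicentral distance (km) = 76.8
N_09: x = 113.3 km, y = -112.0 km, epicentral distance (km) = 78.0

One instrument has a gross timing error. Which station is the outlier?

Solve using three stations at a time. Using N_06, N_08, N_09 (subtract circle equations pairwise → linear system) gives (x, y) ≈ (61.3, -53.9).
Distances from that point to each station vs reported:
  N_06: calculated 51.0 vs reported 51.0 → residual 0.0 km
  N_07: calculated 166.2 vs reported 185.7 → residual 19.5 km
  N_08: calculated 76.8 vs reported 76.8 → residual 0.0 km
  N_09: calculated 78.0 vs reported 78.0 → residual 0.0 km
N_06, N_08, N_09 are mutually consistent (residuals ≈ 0); N_07 is off by 19.5 km.

N_07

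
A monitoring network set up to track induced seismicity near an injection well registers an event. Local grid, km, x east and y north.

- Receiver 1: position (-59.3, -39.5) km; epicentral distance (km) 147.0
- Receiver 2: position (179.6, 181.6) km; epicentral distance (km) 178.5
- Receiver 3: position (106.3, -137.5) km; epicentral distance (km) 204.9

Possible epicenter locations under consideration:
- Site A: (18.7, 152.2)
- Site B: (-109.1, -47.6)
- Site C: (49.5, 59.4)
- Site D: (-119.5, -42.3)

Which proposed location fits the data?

Site C

For each candidate, compare |candidate − station| to the reported distance:
Site A: residuals Receiver 1 60.0, Receiver 2 14.9, Receiver 3 97.8 → max 97.8 km
Site B: residuals Receiver 1 96.5, Receiver 2 190.1, Receiver 3 28.5 → max 190.1 km
Site C: residuals Receiver 1 0.0, Receiver 2 0.0, Receiver 3 0.0 → max 0.0 km
Site D: residuals Receiver 1 86.7, Receiver 2 195.1, Receiver 3 40.1 → max 195.1 km
Only Site C has all residuals ≈ 0.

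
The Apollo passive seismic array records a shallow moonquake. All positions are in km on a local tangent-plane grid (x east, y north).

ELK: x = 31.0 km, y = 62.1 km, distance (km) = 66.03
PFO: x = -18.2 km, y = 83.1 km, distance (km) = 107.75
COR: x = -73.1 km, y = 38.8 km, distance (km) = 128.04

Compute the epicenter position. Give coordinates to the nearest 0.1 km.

(48.4, -1.6)

Circle about each station: (x − 31.0)² + (y − 62.1)² = 66.03²; (x + 18.2)² + (y − 83.1)² = 107.75²; (x + 73.1)² + (y − 38.8)² = 128.04².
Subtracting the ELK equation from the PFO and COR equations removes the quadratic terms:
-98.4 x + 42.0 y = -4830.66
-208.2 x − 46.6 y = -10002.64
Solving the 2×2 system: x ≈ 48.4, y ≈ -1.6 km.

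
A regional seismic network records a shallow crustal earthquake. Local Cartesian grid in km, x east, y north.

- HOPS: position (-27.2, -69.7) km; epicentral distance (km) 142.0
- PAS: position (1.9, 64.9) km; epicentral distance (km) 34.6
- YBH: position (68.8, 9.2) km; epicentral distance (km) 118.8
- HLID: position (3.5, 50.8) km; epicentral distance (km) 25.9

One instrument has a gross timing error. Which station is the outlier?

HLID

Solve using three stations at a time. Using HOPS, PAS, YBH (subtract circle equations pairwise → linear system) gives (x, y) ≈ (-31.9, 72.2).
Distances from that point to each station vs reported:
  HOPS: calculated 142.0 vs reported 142.0 → residual 0.0 km
  PAS: calculated 34.6 vs reported 34.6 → residual 0.0 km
  YBH: calculated 118.8 vs reported 118.8 → residual 0.0 km
  HLID: calculated 41.4 vs reported 25.9 → residual 15.5 km
HOPS, PAS, YBH are mutually consistent (residuals ≈ 0); HLID is off by 15.5 km.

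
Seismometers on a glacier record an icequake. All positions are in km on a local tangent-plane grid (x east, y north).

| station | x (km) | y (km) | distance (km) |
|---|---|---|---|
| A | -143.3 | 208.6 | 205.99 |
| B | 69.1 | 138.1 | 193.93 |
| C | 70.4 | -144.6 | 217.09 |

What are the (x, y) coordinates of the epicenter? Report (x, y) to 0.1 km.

(-79.0, 12.9)

Circle about each station: (x + 143.3)² + (y − 208.6)² = 205.99²; (x − 69.1)² + (y − 138.1)² = 193.93²; (x − 70.4)² + (y + 144.6)² = 217.09².
Subtracting the A equation from the B and C equations removes the quadratic terms:
424.8 x − 141.0 y = -35379.39
427.4 x − 706.4 y = -42879.72
Solving the 2×2 system: x ≈ -79.0, y ≈ 12.9 km.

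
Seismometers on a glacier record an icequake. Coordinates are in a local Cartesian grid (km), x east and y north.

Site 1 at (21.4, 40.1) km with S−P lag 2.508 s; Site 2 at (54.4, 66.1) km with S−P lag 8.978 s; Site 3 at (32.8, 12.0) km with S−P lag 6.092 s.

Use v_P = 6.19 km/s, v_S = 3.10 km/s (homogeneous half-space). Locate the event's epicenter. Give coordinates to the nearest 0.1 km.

Distance from S−P lag: d = Δt · v_P v_S / (v_P − v_S) = Δt · (6.19·3.10)/(6.19−3.10) ≈ 6.2100·Δt.
So d_Site 1 = 15.57, d_Site 2 = 55.75, d_Site 3 = 37.83 km.
Circle about each station: (x − 21.4)² + (y − 40.1)² = 15.57²; (x − 54.4)² + (y − 66.1)² = 55.75²; (x − 32.8)² + (y − 12.0)² = 37.83².
Subtracting pairs of circle equations eliminates x²+y² and gives linear equations (the radical axes):
66.0 x + 52.0 y = 2396.96
22.8 x − 56.2 y = -2034.81
Solving the 2×2 system: x ≈ 5.9, y ≈ 38.6 km.
Check against Site 1 (with the unrounded x, y): √((x − 21.4)²+(y − 40.1)²) = 15.57 ≈ 15.57 km. ✓

x ≈ 5.9 km, y ≈ 38.6 km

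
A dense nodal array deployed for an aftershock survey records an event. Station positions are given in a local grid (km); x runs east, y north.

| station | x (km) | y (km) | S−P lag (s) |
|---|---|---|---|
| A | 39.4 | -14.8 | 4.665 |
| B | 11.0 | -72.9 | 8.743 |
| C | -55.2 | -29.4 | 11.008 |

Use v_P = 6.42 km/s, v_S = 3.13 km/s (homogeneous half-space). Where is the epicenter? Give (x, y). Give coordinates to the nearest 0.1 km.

Distance from S−P lag: d = Δt · v_P v_S / (v_P − v_S) = Δt · (6.42·3.13)/(6.42−3.13) ≈ 6.1078·Δt.
So d_A = 28.49, d_B = 53.40, d_C = 67.23 km.
Circle about each station: (x − 39.4)² + (y + 14.8)² = 28.49²; (x − 11.0)² + (y + 72.9)² = 53.40²; (x + 55.2)² + (y + 29.4)² = 67.23².
Subtracting pairs of circle equations eliminates x²+y² and gives linear equations (the radical axes):
-56.8 x − 116.2 y = 1624.13
-189.2 x − 29.2 y = -1568.19
Solving the 2×2 system: x ≈ 11.3, y ≈ -19.5 km.
Check against A (with the unrounded x, y): √((x − 39.4)²+(y + 14.8)²) = 28.49 ≈ 28.49 km. ✓

x ≈ 11.3 km, y ≈ -19.5 km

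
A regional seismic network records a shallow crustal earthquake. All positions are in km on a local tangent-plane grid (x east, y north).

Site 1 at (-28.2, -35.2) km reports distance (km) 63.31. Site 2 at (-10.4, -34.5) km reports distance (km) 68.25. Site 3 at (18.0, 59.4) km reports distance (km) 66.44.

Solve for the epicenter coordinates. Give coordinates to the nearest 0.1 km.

-40.0 km east, 27.0 km north

Circle about each station: (x + 28.2)² + (y + 35.2)² = 63.31²; (x + 10.4)² + (y + 34.5)² = 68.25²; (x − 18.0)² + (y − 59.4)² = 66.44².
Subtracting the Site 1 equation from the Site 2 and Site 3 equations removes the quadratic terms:
35.6 x + 1.4 y = -1385.78
92.4 x + 189.2 y = 1411.96
Solving the 2×2 system: x ≈ -40.0, y ≈ 27.0 km.
Check against Site 1 (with the unrounded x, y): √((x + 28.2)²+(y + 35.2)²) = 63.30 ≈ 63.31 km. ✓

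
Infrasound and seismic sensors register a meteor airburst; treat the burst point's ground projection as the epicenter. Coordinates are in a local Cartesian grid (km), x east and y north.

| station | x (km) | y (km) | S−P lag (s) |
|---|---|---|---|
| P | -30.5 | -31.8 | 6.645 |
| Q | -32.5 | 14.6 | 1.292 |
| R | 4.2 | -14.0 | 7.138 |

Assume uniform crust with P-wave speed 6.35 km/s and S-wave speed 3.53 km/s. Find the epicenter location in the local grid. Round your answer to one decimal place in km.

Distance from S−P lag: d = Δt · v_P v_S / (v_P − v_S) = Δt · (6.35·3.53)/(6.35−3.53) ≈ 7.9488·Δt.
So d_P = 52.82, d_Q = 10.27, d_R = 56.74 km.
Circle about each station: (x + 30.5)² + (y + 31.8)² = 52.82²; (x + 32.5)² + (y − 14.6)² = 10.27²; (x − 4.2)² + (y + 14.0)² = 56.74².
Subtracting pairs of circle equations eliminates x²+y² and gives linear equations (the radical axes):
-4.0 x + 92.8 y = 2012.40
69.4 x + 35.6 y = -2157.33
Solving the 2×2 system: x ≈ -41.3, y ≈ 19.9 km.

x ≈ -41.3 km, y ≈ 19.9 km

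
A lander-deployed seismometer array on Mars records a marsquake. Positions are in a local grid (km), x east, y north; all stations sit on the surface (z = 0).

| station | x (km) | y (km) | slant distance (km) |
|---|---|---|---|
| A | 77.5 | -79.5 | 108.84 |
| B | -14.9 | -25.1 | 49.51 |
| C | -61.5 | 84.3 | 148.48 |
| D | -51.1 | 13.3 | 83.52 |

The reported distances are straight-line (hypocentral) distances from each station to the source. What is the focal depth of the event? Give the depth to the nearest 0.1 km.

41.4 km

Each station gives a sphere (x−x_i)² + (y−y_i)² + z² = d_i² (stations at z=0).
Subtracting the A sphere from B and C: z² cancels, leaving linear equations in x and y:
-184.8 x + 108.8 y = -2079.57
-278.0 x + 327.6 y = -11637.92
Solving: x ≈ -19.309, y ≈ -51.910 km (keep extra digits for the depth step; rounded: -19.3, -51.9).
Then from the A sphere: z² = 108.84² − (x − 77.5)² − (y + 79.5)² with x = -19.309, y = -51.910, so z ≈ 41.388 ≈ 41.4 km.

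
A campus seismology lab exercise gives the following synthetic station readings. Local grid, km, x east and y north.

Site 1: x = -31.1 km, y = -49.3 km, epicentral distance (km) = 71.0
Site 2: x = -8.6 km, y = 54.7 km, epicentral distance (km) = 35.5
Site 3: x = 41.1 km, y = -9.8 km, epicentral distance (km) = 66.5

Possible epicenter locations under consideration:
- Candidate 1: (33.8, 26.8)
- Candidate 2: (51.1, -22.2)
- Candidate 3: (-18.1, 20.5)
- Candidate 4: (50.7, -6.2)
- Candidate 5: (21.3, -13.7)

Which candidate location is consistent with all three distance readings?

For each candidate, compare |candidate − station| to the reported distance:
Candidate 1: residuals Site 1 29.0, Site 2 15.3, Site 3 29.2 → max 29.2 km
Candidate 2: residuals Site 1 15.6, Site 2 61.9, Site 3 50.6 → max 61.9 km
Candidate 3: residuals Site 1 0.0, Site 2 0.0, Site 3 0.0 → max 0.0 km
Candidate 4: residuals Site 1 21.5, Site 2 49.5, Site 3 56.2 → max 56.2 km
Candidate 5: residuals Site 1 7.7, Site 2 39.1, Site 3 46.3 → max 46.3 km
Only Candidate 3 has all residuals ≈ 0.

Candidate 3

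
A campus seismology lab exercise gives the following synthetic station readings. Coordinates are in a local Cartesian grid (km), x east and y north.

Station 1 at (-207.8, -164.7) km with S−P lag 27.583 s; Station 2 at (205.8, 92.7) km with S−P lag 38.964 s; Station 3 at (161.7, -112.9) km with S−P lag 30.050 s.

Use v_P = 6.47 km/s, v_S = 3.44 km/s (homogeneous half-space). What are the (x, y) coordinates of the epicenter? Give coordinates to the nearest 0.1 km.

Distance from S−P lag: d = Δt · v_P v_S / (v_P − v_S) = Δt · (6.47·3.44)/(6.47−3.44) ≈ 7.3455·Δt.
So d_Station 1 = 202.61, d_Station 2 = 286.21, d_Station 3 = 220.73 km.
Circle about each station: (x + 207.8)² + (y + 164.7)² = 202.61²; (x − 205.8)² + (y − 92.7)² = 286.21²; (x − 161.7)² + (y + 112.9)² = 220.73².
Subtracting pairs of circle equations eliminates x²+y² and gives linear equations (the radical axes):
827.2 x + 514.8 y = -60225.35
739.0 x + 103.6 y = -39084.55
Solving the 2×2 system: x ≈ -47.1, y ≈ -41.3 km.

x ≈ -47.1 km, y ≈ -41.3 km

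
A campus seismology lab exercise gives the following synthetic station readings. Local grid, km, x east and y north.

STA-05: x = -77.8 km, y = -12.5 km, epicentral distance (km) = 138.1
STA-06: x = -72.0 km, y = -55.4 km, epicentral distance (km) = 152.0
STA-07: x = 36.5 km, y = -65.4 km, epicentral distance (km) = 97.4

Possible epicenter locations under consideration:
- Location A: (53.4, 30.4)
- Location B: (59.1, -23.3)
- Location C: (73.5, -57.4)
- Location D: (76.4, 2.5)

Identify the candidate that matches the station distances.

For each candidate, compare |candidate − station| to the reported distance:
Location A: residuals STA-05 0.1, STA-06 0.1, STA-07 0.1 → max 0.1 km
Location B: residuals STA-05 0.8, STA-06 17.0, STA-07 49.6 → max 49.6 km
Location C: residuals STA-05 19.7, STA-06 6.5, STA-07 59.5 → max 59.5 km
Location D: residuals STA-05 16.8, STA-06 7.3, STA-07 18.6 → max 18.6 km
Only Location A has all residuals ≈ 0.

Location A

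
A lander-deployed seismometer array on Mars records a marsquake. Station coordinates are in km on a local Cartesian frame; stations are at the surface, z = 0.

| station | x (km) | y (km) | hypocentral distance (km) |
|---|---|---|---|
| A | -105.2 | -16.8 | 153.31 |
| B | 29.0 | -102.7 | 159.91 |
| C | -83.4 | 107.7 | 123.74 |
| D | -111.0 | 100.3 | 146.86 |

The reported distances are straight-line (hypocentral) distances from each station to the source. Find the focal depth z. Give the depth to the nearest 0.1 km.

Each station gives a sphere (x−x_i)² + (y−y_i)² + z² = d_i² (stations at z=0).
Subtracting the A sphere from B and C: z² cancels, leaving linear equations in x and y:
268.4 x − 171.8 y = -2028.24
43.6 x + 249.0 y = 15397.94
Solving: x ≈ 28.798, y ≈ 56.797 km (keep extra digits for the depth step; rounded: 28.8, 56.8).
Then from the A sphere: z² = 153.31² − (x + 105.2)² − (y + 16.8)² with x = 28.798, y = 56.797, so z ≈ 11.488 ≈ 11.5 km.

depth ≈ 11.5 km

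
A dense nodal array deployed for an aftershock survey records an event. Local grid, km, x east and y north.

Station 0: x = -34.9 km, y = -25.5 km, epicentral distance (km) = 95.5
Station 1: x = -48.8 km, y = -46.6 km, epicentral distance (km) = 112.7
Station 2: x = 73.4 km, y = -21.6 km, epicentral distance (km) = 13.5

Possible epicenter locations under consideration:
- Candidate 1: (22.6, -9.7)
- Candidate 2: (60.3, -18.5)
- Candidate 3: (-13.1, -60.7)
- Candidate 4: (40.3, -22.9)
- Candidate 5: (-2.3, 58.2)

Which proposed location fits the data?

Candidate 2

For each candidate, compare |candidate − station| to the reported distance:
Candidate 1: residuals Station 0 35.9, Station 1 32.3, Station 2 38.7 → max 38.7 km
Candidate 2: residuals Station 0 0.0, Station 1 0.0, Station 2 0.0 → max 0.0 km
Candidate 3: residuals Station 0 54.1, Station 1 74.3, Station 2 81.4 → max 81.4 km
Candidate 4: residuals Station 0 20.3, Station 1 20.5, Station 2 19.6 → max 20.5 km
Candidate 5: residuals Station 0 5.7, Station 1 2.0, Station 2 96.5 → max 96.5 km
Only Candidate 2 has all residuals ≈ 0.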